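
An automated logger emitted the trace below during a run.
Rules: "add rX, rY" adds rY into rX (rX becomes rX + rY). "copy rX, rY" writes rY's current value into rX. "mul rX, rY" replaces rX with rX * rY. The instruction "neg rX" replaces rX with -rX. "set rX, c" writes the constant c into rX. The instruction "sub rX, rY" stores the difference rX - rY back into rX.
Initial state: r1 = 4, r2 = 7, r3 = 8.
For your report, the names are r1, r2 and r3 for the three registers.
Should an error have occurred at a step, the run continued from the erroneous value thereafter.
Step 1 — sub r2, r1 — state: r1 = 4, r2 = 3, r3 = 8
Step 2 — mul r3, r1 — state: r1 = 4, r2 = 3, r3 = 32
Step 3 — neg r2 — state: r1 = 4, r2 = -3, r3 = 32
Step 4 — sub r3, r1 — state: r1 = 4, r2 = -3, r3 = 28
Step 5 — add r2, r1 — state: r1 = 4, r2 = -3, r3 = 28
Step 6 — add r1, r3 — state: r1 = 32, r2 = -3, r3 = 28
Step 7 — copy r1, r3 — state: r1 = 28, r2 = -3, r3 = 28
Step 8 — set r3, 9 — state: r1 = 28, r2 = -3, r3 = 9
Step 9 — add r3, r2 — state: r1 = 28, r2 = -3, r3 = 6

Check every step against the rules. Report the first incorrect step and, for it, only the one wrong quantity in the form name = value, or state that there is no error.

step 5, r2 = 1

Recomputing the run from the initial state:
step 1: r1 = 4, r2 = 3, r3 = 8
step 2: r1 = 4, r2 = 3, r3 = 32
step 3: r1 = 4, r2 = -3, r3 = 32
step 4: r1 = 4, r2 = -3, r3 = 28
step 5: r1 = 4, r2 = 1, r3 = 28
step 6: r1 = 32, r2 = 1, r3 = 28
step 7: r1 = 28, r2 = 1, r3 = 28
step 8: r1 = 28, r2 = 1, r3 = 9
step 9: r1 = 28, r2 = 1, r3 = 10
The first disagreement with the trace is at step 5, where the value should be r2 = 1.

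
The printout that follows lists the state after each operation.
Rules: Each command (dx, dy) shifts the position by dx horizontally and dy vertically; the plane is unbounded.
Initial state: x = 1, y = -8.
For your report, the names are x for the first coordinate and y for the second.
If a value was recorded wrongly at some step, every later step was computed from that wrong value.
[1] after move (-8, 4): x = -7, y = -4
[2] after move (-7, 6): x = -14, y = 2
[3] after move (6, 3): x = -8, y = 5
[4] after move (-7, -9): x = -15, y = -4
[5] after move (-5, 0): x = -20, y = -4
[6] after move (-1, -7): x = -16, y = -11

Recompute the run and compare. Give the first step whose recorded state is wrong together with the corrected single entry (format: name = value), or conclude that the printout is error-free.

step 6, x = -21

Recomputing the run from the initial state:
step 1: x = -7, y = -4
step 2: x = -14, y = 2
step 3: x = -8, y = 5
step 4: x = -15, y = -4
step 5: x = -20, y = -4
step 6: x = -21, y = -11
The first disagreement with the printout is at step 6, where the value should be x = -21.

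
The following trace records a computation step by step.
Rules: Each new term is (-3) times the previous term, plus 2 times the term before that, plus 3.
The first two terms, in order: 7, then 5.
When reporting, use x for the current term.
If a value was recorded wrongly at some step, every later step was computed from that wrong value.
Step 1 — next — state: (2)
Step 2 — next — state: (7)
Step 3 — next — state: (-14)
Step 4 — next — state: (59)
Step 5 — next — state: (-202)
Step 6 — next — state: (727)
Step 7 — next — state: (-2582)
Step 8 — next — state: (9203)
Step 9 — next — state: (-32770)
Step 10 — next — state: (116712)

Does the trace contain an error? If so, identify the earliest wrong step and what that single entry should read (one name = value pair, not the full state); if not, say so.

step 10, x = 116719

Step 1: x = -3*(5) + (2)*(7) + (3) = 2 — no discrepancy.
Step 2: x = -3*(2) + (2)*(5) + (3) = 7 — exactly as logged.
Step 3: x = -3*(7) + (2)*(2) + (3) = -14 — matches.
Step 4: x = -3*(-14) + (2)*(7) + (3) = 59 — matches.
Step 5: x = -3*(59) + (2)*(-14) + (3) = -202 — matches.
Step 6: x = -3*(-202) + (2)*(59) + (3) = 727 — same as recorded.
Step 7: x = -3*(727) + (2)*(-202) + (3) = -2582 — in agreement.
Step 8: x = -3*(-2582) + (2)*(727) + (3) = 9203 — confirmed correct.
Step 9: x = -3*(9203) + (2)*(-2582) + (3) = -32770 — no discrepancy.
Step 10: x = -3*(-32770) + (2)*(9203) + (3) = 116719 — not what was recorded.
The earliest wrong entry is at step 10: it should read x = 116719.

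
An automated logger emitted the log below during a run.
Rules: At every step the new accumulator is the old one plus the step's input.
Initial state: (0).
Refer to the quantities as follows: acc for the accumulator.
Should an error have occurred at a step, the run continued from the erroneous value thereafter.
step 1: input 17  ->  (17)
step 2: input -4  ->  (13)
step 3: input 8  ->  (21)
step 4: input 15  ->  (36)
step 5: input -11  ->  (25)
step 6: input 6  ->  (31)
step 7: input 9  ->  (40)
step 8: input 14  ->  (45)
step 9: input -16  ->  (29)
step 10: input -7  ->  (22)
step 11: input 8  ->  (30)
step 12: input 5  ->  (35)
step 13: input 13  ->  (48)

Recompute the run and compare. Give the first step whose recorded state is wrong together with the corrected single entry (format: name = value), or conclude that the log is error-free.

step 1: acc = 0 + 17 = 17 -> matches
step 2: acc = 17 + -4 = 13 -> checks out
step 3: acc = 13 + 8 = 21 -> in agreement
step 4: acc = 21 + 15 = 36 -> consistent with the log
step 5: acc = 36 + -11 = 25 -> matches
step 6: acc = 25 + 6 = 31 -> no discrepancy
step 7: acc = 31 + 9 = 40 -> consistent with the log
step 8: acc = 40 + 14 = 54 -> the recorded entry deviates here
The audit stops at step 8: the recorded entry is wrong and should be acc = 54.

step 8, acc = 54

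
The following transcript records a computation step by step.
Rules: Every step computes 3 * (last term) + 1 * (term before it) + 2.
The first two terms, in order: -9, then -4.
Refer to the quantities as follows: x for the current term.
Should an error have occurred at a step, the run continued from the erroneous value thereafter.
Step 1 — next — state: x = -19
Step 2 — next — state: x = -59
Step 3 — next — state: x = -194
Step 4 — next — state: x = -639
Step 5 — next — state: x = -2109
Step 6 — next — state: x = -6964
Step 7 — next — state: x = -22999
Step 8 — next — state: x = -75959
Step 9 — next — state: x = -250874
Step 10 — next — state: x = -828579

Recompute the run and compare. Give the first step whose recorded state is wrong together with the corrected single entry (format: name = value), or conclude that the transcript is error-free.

1. x = 3*(-4) + (1)*(-9) + (2) = -19 (same as recorded)
2. x = 3*(-19) + (1)*(-4) + (2) = -59 (confirmed correct)
3. x = 3*(-59) + (1)*(-19) + (2) = -194 (same as recorded)
4. x = 3*(-194) + (1)*(-59) + (2) = -639 (matches)
5. x = 3*(-639) + (1)*(-194) + (2) = -2109 (agrees with the transcript)
6. x = 3*(-2109) + (1)*(-639) + (2) = -6964 (verified)
7. x = 3*(-6964) + (1)*(-2109) + (2) = -22999 (in agreement)
8. x = 3*(-22999) + (1)*(-6964) + (2) = -75959 (no discrepancy)
9. x = 3*(-75959) + (1)*(-22999) + (2) = -250874 (consistent with the transcript)
10. x = 3*(-250874) + (1)*(-75959) + (2) = -828579 (same as recorded)
No step deviates from the rules.

no error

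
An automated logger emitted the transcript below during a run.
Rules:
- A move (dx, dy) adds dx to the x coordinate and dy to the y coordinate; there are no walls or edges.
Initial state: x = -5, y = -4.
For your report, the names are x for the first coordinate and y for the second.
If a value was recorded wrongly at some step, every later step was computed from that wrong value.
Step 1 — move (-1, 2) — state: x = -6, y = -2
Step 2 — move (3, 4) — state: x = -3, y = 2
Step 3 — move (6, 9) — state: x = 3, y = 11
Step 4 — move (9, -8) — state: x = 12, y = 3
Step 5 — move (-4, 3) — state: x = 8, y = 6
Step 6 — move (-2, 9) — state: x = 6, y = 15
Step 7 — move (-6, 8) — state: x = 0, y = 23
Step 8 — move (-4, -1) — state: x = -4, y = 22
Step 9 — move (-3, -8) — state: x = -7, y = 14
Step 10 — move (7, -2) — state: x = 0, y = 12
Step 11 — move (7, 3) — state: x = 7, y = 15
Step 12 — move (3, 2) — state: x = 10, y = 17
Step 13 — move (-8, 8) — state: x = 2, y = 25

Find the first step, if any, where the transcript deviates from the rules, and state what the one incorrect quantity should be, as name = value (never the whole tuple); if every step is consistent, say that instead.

1. x = -5 + (-1) = -6, y = -4 + (2) = -2 (checks out)
2. x = -6 + (3) = -3, y = -2 + (4) = 2 (matches)
3. x = -3 + (6) = 3, y = 2 + (9) = 11 (checks out)
4. x = 3 + (9) = 12, y = 11 + (-8) = 3 (confirmed correct)
5. x = 12 + (-4) = 8, y = 3 + (3) = 6 (checks out)
6. x = 8 + (-2) = 6, y = 6 + (9) = 15 (no discrepancy)
7. x = 6 + (-6) = 0, y = 15 + (8) = 23 (verified)
8. x = 0 + (-4) = -4, y = 23 + (-1) = 22 (confirmed correct)
9. x = -4 + (-3) = -7, y = 22 + (-8) = 14 (same as recorded)
10. x = -7 + (7) = 0, y = 14 + (-2) = 12 (consistent with the transcript)
11. x = 0 + (7) = 7, y = 12 + (3) = 15 (verified)
12. x = 7 + (3) = 10, y = 15 + (2) = 17 (confirmed correct)
13. x = 10 + (-8) = 2, y = 17 + (8) = 25 (no discrepancy)
Nothing is out of place; the run is error-free.

no error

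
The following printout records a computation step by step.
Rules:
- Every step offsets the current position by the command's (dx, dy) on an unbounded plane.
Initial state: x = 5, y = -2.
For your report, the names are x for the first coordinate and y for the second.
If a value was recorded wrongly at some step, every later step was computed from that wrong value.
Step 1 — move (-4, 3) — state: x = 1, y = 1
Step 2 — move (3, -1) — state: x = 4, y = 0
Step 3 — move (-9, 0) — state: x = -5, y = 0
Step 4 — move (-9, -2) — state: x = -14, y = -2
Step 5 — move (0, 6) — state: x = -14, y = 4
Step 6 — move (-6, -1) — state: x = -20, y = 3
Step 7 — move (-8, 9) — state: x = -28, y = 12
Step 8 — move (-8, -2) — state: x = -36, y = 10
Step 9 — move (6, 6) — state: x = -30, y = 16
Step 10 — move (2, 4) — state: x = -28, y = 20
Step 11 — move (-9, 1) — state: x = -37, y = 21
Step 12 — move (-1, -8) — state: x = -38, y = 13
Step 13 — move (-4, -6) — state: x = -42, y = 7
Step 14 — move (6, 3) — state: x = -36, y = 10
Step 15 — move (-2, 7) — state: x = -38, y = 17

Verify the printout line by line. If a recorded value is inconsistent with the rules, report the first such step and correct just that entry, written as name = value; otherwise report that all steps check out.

Recomputing the run from the initial state:
step 1: x = 1, y = 1
step 2: x = 4, y = 0
step 3: x = -5, y = 0
step 4: x = -14, y = -2
step 5: x = -14, y = 4
step 6: x = -20, y = 3
step 7: x = -28, y = 12
step 8: x = -36, y = 10
step 9: x = -30, y = 16
step 10: x = -28, y = 20
step 11: x = -37, y = 21
step 12: x = -38, y = 13
step 13: x = -42, y = 7
step 14: x = -36, y = 10
step 15: x = -38, y = 17
This matches the printout at every step.

no error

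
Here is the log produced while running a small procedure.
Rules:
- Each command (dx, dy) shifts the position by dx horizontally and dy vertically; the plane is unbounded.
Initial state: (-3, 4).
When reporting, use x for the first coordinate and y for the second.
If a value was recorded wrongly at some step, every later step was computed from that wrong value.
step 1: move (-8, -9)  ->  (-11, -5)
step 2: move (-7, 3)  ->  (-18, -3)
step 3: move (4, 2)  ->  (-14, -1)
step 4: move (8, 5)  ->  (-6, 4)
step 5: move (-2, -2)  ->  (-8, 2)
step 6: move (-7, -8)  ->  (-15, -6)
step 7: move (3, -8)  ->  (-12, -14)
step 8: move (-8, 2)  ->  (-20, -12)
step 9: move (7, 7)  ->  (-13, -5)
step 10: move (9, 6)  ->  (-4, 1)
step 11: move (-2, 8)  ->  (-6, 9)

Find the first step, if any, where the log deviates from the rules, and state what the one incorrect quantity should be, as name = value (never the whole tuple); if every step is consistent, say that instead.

Recomputing the run from the initial state:
step 1: x = -11, y = -5
step 2: x = -18, y = -2
step 3: x = -14, y = 0
step 4: x = -6, y = 5
step 5: x = -8, y = 3
step 6: x = -15, y = -5
step 7: x = -12, y = -13
step 8: x = -20, y = -11
step 9: x = -13, y = -4
step 10: x = -4, y = 2
step 11: x = -6, y = 10
The first disagreement with the log is at step 2, where the value should be y = -2.

step 2, y = -2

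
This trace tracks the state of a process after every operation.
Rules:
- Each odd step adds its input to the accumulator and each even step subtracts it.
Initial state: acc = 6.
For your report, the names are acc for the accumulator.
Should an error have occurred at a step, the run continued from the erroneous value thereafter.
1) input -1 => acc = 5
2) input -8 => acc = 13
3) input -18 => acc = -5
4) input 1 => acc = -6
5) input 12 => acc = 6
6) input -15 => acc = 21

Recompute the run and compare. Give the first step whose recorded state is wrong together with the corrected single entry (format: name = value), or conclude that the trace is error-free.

Recomputing the run from the initial state:
step 1: acc = 5
step 2: acc = 13
step 3: acc = -5
step 4: acc = -6
step 5: acc = 6
step 6: acc = 21
This matches the trace at every step.

no error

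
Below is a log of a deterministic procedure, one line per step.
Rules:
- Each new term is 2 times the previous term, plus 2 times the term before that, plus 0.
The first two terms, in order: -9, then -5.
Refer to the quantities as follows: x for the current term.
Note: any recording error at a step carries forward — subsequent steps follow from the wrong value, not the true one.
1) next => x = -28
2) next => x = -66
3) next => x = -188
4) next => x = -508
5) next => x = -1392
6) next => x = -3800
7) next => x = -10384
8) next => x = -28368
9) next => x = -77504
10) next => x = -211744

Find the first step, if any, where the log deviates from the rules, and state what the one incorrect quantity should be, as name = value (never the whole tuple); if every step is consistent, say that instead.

step 1: x = 2*(-5) + (2)*(-9) + (0) = -28 -> checks out
step 2: x = 2*(-28) + (2)*(-5) + (0) = -66 -> checks out
step 3: x = 2*(-66) + (2)*(-28) + (0) = -188 -> confirmed correct
step 4: x = 2*(-188) + (2)*(-66) + (0) = -508 -> checks out
step 5: x = 2*(-508) + (2)*(-188) + (0) = -1392 -> confirmed correct
step 6: x = 2*(-1392) + (2)*(-508) + (0) = -3800 -> no discrepancy
step 7: x = 2*(-3800) + (2)*(-1392) + (0) = -10384 -> matches
step 8: x = 2*(-10384) + (2)*(-3800) + (0) = -28368 -> consistent with the log
step 9: x = 2*(-28368) + (2)*(-10384) + (0) = -77504 -> agrees with the log
step 10: x = 2*(-77504) + (2)*(-28368) + (0) = -211744 -> verified
All steps check out; nothing to correct.

no error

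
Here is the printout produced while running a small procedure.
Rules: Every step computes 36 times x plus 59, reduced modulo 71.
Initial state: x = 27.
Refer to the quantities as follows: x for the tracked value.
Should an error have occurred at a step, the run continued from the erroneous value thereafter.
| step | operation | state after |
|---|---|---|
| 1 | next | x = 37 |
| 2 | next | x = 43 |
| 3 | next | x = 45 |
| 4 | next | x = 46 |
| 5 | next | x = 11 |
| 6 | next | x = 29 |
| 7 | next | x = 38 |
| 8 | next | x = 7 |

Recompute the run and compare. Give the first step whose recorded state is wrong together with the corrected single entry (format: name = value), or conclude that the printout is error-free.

step 2, x = 42

step 1: x = (36*27 + 59) mod 71 = 37 -> agrees with the printout
step 2: x = (36*37 + 59) mod 71 = 42 -> the recorded entry deviates here
The earliest wrong entry is at step 2: it should read x = 42.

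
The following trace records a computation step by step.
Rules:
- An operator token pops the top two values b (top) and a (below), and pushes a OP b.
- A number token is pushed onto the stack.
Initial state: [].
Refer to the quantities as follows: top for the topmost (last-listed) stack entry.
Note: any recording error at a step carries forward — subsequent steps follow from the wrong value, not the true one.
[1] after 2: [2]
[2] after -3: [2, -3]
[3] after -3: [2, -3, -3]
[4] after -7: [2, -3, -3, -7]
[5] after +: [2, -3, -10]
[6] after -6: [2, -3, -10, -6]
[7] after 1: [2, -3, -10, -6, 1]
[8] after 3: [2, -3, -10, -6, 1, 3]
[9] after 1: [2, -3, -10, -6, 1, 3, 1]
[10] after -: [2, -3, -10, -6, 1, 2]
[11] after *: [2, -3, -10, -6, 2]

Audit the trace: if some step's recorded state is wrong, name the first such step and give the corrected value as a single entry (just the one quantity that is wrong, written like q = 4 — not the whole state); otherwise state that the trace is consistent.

Recomputing the run from the initial state:
step 1: [2]
step 2: [2, -3]
step 3: [2, -3, -3]
step 4: [2, -3, -3, -7]
step 5: [2, -3, -10]
step 6: [2, -3, -10, -6]
step 7: [2, -3, -10, -6, 1]
step 8: [2, -3, -10, -6, 1, 3]
step 9: [2, -3, -10, -6, 1, 3, 1]
step 10: [2, -3, -10, -6, 1, 2]
step 11: [2, -3, -10, -6, 2]
This matches the trace at every step.

no error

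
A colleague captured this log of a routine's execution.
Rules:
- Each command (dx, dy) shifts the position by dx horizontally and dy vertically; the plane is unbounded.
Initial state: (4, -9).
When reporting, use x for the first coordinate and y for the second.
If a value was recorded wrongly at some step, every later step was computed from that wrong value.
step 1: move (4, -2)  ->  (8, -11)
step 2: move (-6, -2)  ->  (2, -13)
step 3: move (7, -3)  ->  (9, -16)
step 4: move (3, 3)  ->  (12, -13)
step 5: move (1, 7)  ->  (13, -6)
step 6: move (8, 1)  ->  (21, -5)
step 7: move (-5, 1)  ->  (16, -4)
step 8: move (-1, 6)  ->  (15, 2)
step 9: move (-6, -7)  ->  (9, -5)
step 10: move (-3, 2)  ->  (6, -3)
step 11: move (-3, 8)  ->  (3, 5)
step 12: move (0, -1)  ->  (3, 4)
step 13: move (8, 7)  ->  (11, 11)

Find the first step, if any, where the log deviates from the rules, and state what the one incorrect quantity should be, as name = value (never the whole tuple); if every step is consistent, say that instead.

no error

Recomputing the run from the initial state:
step 1: x = 8, y = -11
step 2: x = 2, y = -13
step 3: x = 9, y = -16
step 4: x = 12, y = -13
step 5: x = 13, y = -6
step 6: x = 21, y = -5
step 7: x = 16, y = -4
step 8: x = 15, y = 2
step 9: x = 9, y = -5
step 10: x = 6, y = -3
step 11: x = 3, y = 5
step 12: x = 3, y = 4
step 13: x = 11, y = 11
This matches the log at every step.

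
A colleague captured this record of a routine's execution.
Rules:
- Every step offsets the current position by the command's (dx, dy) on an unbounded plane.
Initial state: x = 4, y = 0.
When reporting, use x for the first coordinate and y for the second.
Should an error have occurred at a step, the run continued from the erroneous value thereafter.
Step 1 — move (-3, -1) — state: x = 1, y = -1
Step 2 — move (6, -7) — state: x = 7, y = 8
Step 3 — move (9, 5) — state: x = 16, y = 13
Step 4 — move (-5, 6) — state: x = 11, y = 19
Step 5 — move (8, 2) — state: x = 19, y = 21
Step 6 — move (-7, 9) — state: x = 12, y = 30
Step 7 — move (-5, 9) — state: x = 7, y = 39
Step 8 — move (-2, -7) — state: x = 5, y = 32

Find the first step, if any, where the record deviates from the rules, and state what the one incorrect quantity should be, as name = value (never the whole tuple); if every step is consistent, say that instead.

Recomputing the run from the initial state:
step 1: x = 1, y = -1
step 2: x = 7, y = -8
step 3: x = 16, y = -3
step 4: x = 11, y = 3
step 5: x = 19, y = 5
step 6: x = 12, y = 14
step 7: x = 7, y = 23
step 8: x = 5, y = 16
The first disagreement with the record is at step 2, where the value should be y = -8.

step 2, y = -8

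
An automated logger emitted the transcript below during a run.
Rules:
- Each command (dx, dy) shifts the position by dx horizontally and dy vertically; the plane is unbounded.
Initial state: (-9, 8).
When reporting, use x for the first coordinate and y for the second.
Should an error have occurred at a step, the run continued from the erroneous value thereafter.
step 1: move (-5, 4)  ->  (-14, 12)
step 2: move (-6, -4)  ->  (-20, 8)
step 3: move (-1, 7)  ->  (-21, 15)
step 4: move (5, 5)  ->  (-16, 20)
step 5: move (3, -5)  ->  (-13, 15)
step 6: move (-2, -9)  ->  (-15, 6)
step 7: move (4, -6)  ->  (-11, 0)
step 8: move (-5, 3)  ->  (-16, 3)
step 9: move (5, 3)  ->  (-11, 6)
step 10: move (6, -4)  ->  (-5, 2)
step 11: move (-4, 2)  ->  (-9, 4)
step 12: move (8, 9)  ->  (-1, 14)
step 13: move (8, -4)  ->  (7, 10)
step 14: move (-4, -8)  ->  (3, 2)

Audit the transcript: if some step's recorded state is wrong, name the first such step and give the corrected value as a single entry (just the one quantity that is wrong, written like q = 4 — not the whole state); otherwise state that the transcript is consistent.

step 12, y = 13

1. x = -9 + (-5) = -14, y = 8 + (4) = 12 (exactly as logged)
2. x = -14 + (-6) = -20, y = 12 + (-4) = 8 (verified)
3. x = -20 + (-1) = -21, y = 8 + (7) = 15 (matches)
4. x = -21 + (5) = -16, y = 15 + (5) = 20 (matches)
5. x = -16 + (3) = -13, y = 20 + (-5) = 15 (no discrepancy)
6. x = -13 + (-2) = -15, y = 15 + (-9) = 6 (consistent with the transcript)
7. x = -15 + (4) = -11, y = 6 + (-6) = 0 (verified)
8. x = -11 + (-5) = -16, y = 0 + (3) = 3 (confirmed correct)
9. x = -16 + (5) = -11, y = 3 + (3) = 6 (verified)
10. x = -11 + (6) = -5, y = 6 + (-4) = 2 (no discrepancy)
11. x = -5 + (-4) = -9, y = 2 + (2) = 4 (checks out)
12. x = -9 + (8) = -1, y = 4 + (9) = 13 (the recorded entry deviates here)
That makes step 12 the first incorrect line — y = 13 is what it should show.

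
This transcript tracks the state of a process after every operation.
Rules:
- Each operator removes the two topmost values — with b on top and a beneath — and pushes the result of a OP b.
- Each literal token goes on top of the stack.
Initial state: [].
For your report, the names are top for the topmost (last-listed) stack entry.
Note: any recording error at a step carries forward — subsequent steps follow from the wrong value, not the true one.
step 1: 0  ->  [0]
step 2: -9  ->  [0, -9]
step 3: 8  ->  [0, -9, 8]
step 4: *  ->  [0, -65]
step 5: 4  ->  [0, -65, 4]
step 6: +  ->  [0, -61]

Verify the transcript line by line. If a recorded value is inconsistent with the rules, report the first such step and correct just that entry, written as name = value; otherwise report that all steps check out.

step 4, top = -72

1. push 0: top = 0 (agrees with the transcript)
2. push -9: top = -9 (matches)
3. push 8: top = 8 (agrees with the transcript)
4. -9 * 8 = -72 (a discrepancy with the transcript)
Step 4 is the first one off; corrected, top = -72.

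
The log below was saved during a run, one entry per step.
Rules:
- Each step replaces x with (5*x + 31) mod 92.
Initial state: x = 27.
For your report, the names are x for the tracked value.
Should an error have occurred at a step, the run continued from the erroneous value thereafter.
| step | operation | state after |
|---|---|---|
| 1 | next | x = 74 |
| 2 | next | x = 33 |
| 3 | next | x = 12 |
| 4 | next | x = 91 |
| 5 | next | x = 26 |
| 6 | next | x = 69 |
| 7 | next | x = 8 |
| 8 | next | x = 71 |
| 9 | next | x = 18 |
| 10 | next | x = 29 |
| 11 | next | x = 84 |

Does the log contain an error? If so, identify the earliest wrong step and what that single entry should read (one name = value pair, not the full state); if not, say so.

Recomputing the run from the initial state:
step 1: x = 74
step 2: x = 33
step 3: x = 12
step 4: x = 91
step 5: x = 26
step 6: x = 69
step 7: x = 8
step 8: x = 71
step 9: x = 18
step 10: x = 29
step 11: x = 84
This matches the log at every step.

no error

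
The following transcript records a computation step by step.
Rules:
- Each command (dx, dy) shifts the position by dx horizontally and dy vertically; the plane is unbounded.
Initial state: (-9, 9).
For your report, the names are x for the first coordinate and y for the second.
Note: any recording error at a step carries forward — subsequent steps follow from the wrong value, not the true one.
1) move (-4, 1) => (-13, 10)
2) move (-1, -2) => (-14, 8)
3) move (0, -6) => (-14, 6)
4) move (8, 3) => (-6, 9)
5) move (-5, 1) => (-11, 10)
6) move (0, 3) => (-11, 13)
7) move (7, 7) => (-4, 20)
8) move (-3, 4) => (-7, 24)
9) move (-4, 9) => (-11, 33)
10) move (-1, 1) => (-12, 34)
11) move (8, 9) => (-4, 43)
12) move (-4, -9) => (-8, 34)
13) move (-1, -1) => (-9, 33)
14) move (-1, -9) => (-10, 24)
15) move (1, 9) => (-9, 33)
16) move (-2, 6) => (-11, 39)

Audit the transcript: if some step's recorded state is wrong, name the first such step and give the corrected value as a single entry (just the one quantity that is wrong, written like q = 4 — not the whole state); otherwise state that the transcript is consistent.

step 1: x = -9 + (-4) = -13, y = 9 + (1) = 10 -> checks out
step 2: x = -13 + (-1) = -14, y = 10 + (-2) = 8 -> matches
step 3: x = -14 + (0) = -14, y = 8 + (-6) = 2 -> this is not what the transcript shows
Conclusion: step 3 carries the first error; the entry should be y = 2.

step 3, y = 2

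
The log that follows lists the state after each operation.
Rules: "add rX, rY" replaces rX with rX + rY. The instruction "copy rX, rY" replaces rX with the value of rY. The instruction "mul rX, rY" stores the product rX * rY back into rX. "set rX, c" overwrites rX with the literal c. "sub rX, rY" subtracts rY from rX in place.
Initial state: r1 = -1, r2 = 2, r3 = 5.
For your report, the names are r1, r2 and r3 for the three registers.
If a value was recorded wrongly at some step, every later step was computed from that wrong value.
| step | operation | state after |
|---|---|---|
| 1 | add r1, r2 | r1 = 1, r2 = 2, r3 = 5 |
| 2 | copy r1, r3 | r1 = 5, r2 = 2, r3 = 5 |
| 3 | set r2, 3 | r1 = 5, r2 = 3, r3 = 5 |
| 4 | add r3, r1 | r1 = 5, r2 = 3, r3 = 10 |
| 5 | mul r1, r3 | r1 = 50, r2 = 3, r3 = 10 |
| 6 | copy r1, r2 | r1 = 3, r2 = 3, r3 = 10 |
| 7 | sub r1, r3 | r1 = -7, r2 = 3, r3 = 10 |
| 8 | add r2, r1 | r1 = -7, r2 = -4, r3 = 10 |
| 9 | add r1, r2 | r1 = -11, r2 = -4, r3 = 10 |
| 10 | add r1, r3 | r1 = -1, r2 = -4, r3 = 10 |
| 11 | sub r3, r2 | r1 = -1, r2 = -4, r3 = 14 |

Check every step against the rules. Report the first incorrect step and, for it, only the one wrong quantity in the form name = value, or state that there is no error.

Recomputing the run from the initial state:
step 1: r1 = 1, r2 = 2, r3 = 5
step 2: r1 = 5, r2 = 2, r3 = 5
step 3: r1 = 5, r2 = 3, r3 = 5
step 4: r1 = 5, r2 = 3, r3 = 10
step 5: r1 = 50, r2 = 3, r3 = 10
step 6: r1 = 3, r2 = 3, r3 = 10
step 7: r1 = -7, r2 = 3, r3 = 10
step 8: r1 = -7, r2 = -4, r3 = 10
step 9: r1 = -11, r2 = -4, r3 = 10
step 10: r1 = -1, r2 = -4, r3 = 10
step 11: r1 = -1, r2 = -4, r3 = 14
This matches the log at every step.

no error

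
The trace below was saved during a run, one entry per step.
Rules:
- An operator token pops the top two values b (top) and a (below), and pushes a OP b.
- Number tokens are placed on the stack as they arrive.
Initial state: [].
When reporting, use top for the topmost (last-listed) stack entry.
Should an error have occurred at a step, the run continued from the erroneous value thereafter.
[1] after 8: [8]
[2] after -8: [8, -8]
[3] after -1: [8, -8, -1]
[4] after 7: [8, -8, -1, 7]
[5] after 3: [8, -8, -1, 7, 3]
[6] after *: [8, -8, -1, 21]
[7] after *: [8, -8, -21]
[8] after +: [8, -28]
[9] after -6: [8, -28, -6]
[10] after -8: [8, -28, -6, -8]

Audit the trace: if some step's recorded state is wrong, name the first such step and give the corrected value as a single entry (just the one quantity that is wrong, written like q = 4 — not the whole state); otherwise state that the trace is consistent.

step 8, top = -29

Step 1: push 8: top = 8 — agrees with the trace.
Step 2: push -8: top = -8 — exactly as logged.
Step 3: push -1: top = -1 — checks out.
Step 4: push 7: top = 7 — consistent with the trace.
Step 5: push 3: top = 3 — agrees with the trace.
Step 6: 7 * 3 = 21 — matches.
Step 7: -1 * 21 = -21 — same as recorded.
Step 8: -8 + -21 = -29 — the entry is off here.
First deviation found at step 8; the corrected entry is top = -29.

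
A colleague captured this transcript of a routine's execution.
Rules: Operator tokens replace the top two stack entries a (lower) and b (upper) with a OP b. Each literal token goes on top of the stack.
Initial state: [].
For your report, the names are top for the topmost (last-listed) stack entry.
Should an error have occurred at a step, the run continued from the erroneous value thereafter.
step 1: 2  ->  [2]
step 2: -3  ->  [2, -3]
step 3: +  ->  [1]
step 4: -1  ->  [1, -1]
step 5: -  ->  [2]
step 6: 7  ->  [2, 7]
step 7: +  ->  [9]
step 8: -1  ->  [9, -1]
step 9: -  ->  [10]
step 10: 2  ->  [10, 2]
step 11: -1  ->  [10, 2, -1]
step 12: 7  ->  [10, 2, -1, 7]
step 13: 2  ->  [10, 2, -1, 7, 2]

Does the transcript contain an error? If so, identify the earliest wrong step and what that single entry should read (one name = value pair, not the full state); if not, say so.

Step 1: push 2: top = 2 — consistent with the transcript.
Step 2: push -3: top = -3 — confirmed correct.
Step 3: 2 + -3 = -1 — not what was recorded.
The earliest wrong entry is at step 3: it should read top = -1.

step 3, top = -1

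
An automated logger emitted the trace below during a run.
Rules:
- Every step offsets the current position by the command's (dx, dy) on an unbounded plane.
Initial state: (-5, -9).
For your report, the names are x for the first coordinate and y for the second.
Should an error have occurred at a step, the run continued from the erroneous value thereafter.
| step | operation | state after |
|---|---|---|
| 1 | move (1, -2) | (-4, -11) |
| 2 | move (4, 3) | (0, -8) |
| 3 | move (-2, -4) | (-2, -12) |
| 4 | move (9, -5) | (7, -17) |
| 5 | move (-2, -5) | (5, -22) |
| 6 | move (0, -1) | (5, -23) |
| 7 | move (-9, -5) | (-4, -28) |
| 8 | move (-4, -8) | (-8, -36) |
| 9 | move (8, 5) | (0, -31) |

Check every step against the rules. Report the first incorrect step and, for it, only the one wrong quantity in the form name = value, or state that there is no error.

step 1: x = -5 + (1) = -4, y = -9 + (-2) = -11 -> consistent with the trace
step 2: x = -4 + (4) = 0, y = -11 + (3) = -8 -> matches
step 3: x = 0 + (-2) = -2, y = -8 + (-4) = -12 -> matches
step 4: x = -2 + (9) = 7, y = -12 + (-5) = -17 -> agrees with the trace
step 5: x = 7 + (-2) = 5, y = -17 + (-5) = -22 -> no discrepancy
step 6: x = 5 + (0) = 5, y = -22 + (-1) = -23 -> no discrepancy
step 7: x = 5 + (-9) = -4, y = -23 + (-5) = -28 -> confirmed correct
step 8: x = -4 + (-4) = -8, y = -28 + (-8) = -36 -> agrees with the trace
step 9: x = -8 + (8) = 0, y = -36 + (5) = -31 -> consistent with the trace
Nothing is out of place; the run is error-free.

no error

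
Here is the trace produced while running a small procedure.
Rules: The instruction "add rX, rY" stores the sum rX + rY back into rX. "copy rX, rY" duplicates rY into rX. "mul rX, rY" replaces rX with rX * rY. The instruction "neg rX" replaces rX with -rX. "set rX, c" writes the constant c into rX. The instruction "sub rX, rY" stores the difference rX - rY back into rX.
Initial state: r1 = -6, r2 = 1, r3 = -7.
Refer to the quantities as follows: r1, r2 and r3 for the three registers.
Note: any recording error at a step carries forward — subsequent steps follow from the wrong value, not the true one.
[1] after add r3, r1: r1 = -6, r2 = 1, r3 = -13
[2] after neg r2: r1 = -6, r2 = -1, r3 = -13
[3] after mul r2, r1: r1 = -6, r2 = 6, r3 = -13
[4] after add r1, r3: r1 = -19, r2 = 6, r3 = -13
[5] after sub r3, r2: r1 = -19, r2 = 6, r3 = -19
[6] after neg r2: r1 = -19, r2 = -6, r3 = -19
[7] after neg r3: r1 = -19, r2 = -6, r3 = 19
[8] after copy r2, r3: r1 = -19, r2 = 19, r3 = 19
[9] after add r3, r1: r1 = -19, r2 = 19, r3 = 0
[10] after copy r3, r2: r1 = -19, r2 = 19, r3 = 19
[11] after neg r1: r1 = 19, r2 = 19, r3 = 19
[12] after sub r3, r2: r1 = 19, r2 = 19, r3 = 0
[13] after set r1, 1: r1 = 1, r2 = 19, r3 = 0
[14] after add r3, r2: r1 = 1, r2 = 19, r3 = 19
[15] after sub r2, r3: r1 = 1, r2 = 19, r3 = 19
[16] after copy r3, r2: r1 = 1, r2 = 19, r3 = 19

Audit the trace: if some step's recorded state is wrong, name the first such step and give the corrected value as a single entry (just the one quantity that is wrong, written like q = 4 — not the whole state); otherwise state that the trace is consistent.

step 15, r2 = 0

1. r3 = -7 + -6 = -13 (agrees with the trace)
2. r2 = -(1) = -1 (checks out)
3. r2 = -1 * -6 = 6 (matches)
4. r1 = -6 + -13 = -19 (checks out)
5. r3 = -13 - 6 = -19 (same as recorded)
6. r2 = -(6) = -6 (in agreement)
7. r3 = -(-19) = 19 (agrees with the trace)
8. r2 = 19 (matches)
9. r3 = 19 + -19 = 0 (checks out)
10. r3 = 19 (same as recorded)
11. r1 = -(-19) = 19 (matches)
12. r3 = 19 - 19 = 0 (exactly as logged)
13. r1 = 1 (consistent with the trace)
14. r3 = 0 + 19 = 19 (confirmed correct)
15. r2 = 19 - 19 = 0 (the recorded entry deviates here)
First incorrect step: 15; the correct value is r2 = 0.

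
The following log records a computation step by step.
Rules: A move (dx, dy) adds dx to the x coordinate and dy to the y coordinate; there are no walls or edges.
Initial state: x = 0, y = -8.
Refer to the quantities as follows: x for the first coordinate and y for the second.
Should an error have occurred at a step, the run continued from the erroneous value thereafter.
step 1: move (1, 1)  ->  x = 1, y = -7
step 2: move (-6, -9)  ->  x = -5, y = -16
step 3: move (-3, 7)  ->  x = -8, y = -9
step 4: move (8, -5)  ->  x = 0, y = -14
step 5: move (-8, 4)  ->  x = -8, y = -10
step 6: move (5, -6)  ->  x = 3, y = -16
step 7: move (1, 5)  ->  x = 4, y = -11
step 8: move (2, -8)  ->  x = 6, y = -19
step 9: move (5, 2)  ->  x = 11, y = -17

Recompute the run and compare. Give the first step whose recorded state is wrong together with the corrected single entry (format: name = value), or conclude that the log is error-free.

Recomputing the run from the initial state:
step 1: x = 1, y = -7
step 2: x = -5, y = -16
step 3: x = -8, y = -9
step 4: x = 0, y = -14
step 5: x = -8, y = -10
step 6: x = -3, y = -16
step 7: x = -2, y = -11
step 8: x = 0, y = -19
step 9: x = 5, y = -17
The first disagreement with the log is at step 6, where the value should be x = -3.

step 6, x = -3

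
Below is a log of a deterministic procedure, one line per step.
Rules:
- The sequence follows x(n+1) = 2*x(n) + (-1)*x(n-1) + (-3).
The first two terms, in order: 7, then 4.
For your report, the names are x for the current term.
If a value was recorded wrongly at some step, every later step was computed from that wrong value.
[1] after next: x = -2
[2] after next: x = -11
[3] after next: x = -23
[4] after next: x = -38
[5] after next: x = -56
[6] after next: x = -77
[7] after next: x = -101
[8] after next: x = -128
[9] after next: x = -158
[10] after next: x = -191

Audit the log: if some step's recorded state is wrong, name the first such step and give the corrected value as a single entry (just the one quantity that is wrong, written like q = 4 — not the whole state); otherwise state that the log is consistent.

no error

Recomputing the run from the initial state:
step 1: x = -2
step 2: x = -11
step 3: x = -23
step 4: x = -38
step 5: x = -56
step 6: x = -77
step 7: x = -101
step 8: x = -128
step 9: x = -158
step 10: x = -191
This matches the log at every step.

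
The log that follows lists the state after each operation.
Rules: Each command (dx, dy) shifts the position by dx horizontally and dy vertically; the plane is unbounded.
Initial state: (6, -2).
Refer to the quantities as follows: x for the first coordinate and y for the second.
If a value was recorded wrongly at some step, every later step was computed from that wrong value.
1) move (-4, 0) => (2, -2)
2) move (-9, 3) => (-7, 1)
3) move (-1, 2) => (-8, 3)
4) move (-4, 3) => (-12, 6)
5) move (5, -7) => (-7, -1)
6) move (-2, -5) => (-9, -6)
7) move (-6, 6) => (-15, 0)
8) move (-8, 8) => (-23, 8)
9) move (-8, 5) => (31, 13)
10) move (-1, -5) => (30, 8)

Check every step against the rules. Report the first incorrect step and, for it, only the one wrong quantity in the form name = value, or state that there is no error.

step 1: x = 6 + (-4) = 2, y = -2 + (0) = -2 -> in agreement
step 2: x = 2 + (-9) = -7, y = -2 + (3) = 1 -> matches
step 3: x = -7 + (-1) = -8, y = 1 + (2) = 3 -> exactly as logged
step 4: x = -8 + (-4) = -12, y = 3 + (3) = 6 -> confirmed correct
step 5: x = -12 + (5) = -7, y = 6 + (-7) = -1 -> consistent with the log
step 6: x = -7 + (-2) = -9, y = -1 + (-5) = -6 -> agrees with the log
step 7: x = -9 + (-6) = -15, y = -6 + (6) = 0 -> checks out
step 8: x = -15 + (-8) = -23, y = 0 + (8) = 8 -> same as recorded
step 9: x = -23 + (-8) = -31, y = 8 + (5) = 13 -> not what was recorded
First incorrect step: 9; the correct value is x = -31.

step 9, x = -31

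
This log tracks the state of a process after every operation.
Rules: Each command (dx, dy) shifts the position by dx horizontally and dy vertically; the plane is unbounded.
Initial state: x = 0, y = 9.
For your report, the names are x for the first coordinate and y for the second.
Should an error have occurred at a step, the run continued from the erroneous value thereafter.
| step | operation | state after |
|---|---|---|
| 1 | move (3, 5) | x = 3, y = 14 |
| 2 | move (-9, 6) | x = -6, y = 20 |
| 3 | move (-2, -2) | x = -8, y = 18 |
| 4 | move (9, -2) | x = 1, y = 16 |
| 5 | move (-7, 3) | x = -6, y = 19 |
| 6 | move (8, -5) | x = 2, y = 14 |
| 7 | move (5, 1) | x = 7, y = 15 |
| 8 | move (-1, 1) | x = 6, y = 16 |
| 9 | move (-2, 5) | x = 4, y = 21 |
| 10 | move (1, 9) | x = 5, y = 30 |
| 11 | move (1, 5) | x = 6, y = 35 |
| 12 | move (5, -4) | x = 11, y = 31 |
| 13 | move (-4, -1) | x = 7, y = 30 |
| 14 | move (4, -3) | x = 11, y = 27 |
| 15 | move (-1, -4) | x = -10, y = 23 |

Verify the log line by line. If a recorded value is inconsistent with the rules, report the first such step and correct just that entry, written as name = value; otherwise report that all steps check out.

Step 1: x = 0 + (3) = 3, y = 9 + (5) = 14 — confirmed correct.
Step 2: x = 3 + (-9) = -6, y = 14 + (6) = 20 — consistent with the log.
Step 3: x = -6 + (-2) = -8, y = 20 + (-2) = 18 — exactly as logged.
Step 4: x = -8 + (9) = 1, y = 18 + (-2) = 16 — matches.
Step 5: x = 1 + (-7) = -6, y = 16 + (3) = 19 — verified.
Step 6: x = -6 + (8) = 2, y = 19 + (-5) = 14 — consistent with the log.
Step 7: x = 2 + (5) = 7, y = 14 + (1) = 15 — exactly as logged.
Step 8: x = 7 + (-1) = 6, y = 15 + (1) = 16 — same as recorded.
Step 9: x = 6 + (-2) = 4, y = 16 + (5) = 21 — verified.
Step 10: x = 4 + (1) = 5, y = 21 + (9) = 30 — verified.
Step 11: x = 5 + (1) = 6, y = 30 + (5) = 35 — same as recorded.
Step 12: x = 6 + (5) = 11, y = 35 + (-4) = 31 — matches.
Step 13: x = 11 + (-4) = 7, y = 31 + (-1) = 30 — checks out.
Step 14: x = 7 + (4) = 11, y = 30 + (-3) = 27 — consistent with the log.
Step 15: x = 11 + (-1) = 10, y = 27 + (-4) = 23 — the log has a different value.
So the first discrepancy is step 15, where the right value is x = 10.

step 15, x = 10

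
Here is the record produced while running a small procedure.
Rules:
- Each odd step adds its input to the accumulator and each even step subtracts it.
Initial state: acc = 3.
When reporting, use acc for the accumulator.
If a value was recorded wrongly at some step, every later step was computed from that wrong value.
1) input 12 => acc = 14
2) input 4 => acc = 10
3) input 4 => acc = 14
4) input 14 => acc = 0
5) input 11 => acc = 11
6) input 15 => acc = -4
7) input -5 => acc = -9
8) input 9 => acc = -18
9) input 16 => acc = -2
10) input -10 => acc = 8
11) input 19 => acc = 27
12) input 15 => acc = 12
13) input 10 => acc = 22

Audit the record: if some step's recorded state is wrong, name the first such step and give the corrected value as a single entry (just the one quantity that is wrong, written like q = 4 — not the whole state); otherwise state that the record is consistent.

Recomputing the run from the initial state:
step 1: acc = 15
step 2: acc = 11
step 3: acc = 15
step 4: acc = 1
step 5: acc = 12
step 6: acc = -3
step 7: acc = -8
step 8: acc = -17
step 9: acc = -1
step 10: acc = 9
step 11: acc = 28
step 12: acc = 13
step 13: acc = 23
The first disagreement with the record is at step 1, where the value should be acc = 15.

step 1, acc = 15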